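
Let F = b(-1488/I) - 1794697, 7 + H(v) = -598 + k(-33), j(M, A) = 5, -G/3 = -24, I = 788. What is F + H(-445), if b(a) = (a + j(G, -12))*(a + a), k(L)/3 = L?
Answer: -69678173481/38809 ≈ -1.7954e+6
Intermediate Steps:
G = 72 (G = -3*(-24) = 72)
k(L) = 3*L
b(a) = 2*a*(5 + a) (b(a) = (a + 5)*(a + a) = (5 + a)*(2*a) = 2*a*(5 + a))
H(v) = -704 (H(v) = -7 + (-598 + 3*(-33)) = -7 + (-598 - 99) = -7 - 697 = -704)
F = -69650851945/38809 (F = 2*(-1488/788)*(5 - 1488/788) - 1794697 = 2*(-1488*1/788)*(5 - 1488*1/788) - 1794697 = 2*(-372/197)*(5 - 372/197) - 1794697 = 2*(-372/197)*(613/197) - 1794697 = -456072/38809 - 1794697 = -69650851945/38809 ≈ -1.7947e+6)
F + H(-445) = -69650851945/38809 - 704 = -69678173481/38809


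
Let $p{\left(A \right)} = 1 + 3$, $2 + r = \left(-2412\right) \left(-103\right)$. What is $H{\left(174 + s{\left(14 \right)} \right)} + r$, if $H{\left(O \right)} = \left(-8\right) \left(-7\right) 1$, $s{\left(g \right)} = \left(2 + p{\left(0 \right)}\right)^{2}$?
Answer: $248490$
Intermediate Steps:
$r = 248434$ ($r = -2 - -248436 = -2 + 248436 = 248434$)
$p{\left(A \right)} = 4$
$s{\left(g \right)} = 36$ ($s{\left(g \right)} = \left(2 + 4\right)^{2} = 6^{2} = 36$)
$H{\left(O \right)} = 56$ ($H{\left(O \right)} = 56 \cdot 1 = 56$)
$H{\left(174 + s{\left(14 \right)} \right)} + r = 56 + 248434 = 248490$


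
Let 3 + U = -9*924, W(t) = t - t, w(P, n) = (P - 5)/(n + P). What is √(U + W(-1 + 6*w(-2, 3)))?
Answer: I*√8319 ≈ 91.208*I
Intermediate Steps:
w(P, n) = (-5 + P)/(P + n)
W(t) = 0
U = -8319 (U = -3 - 9*924 = -3 - 8316 = -8319)
√(U + W(-1 + 6*w(-2, 3))) = √(-8319 + 0) = √(-8319) = I*√8319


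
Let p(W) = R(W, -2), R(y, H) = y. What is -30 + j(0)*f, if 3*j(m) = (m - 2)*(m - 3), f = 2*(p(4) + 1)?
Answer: -10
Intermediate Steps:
p(W) = W
f = 10 (f = 2*(4 + 1) = 2*5 = 10)
j(m) = (-3 + m)*(-2 + m)/3 (j(m) = ((m - 2)*(m - 3))/3 = ((-2 + m)*(-3 + m))/3 = ((-3 + m)*(-2 + m))/3 = (-3 + m)*(-2 + m)/3)
-30 + j(0)*f = -30 + (2 - 5/3*0 + (⅓)*0²)*10 = -30 + (2 + 0 + (⅓)*0)*10 = -30 + (2 + 0 + 0)*10 = -30 + 2*10 = -30 + 20 = -10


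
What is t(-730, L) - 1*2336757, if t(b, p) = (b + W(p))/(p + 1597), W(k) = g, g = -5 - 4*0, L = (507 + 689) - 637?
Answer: -102817323/44 ≈ -2.3368e+6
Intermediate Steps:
L = 559 (L = 1196 - 637 = 559)
g = -5 (g = -5 + 0 = -5)
W(k) = -5
t(b, p) = (-5 + b)/(1597 + p) (t(b, p) = (b - 5)/(p + 1597) = (-5 + b)/(1597 + p))
t(-730, L) - 1*2336757 = (-5 - 730)/(1597 + 559) - 1*2336757 = -735/2156 - 2336757 = (1/2156)*(-735) - 2336757 = -15/44 - 2336757 = -102817323/44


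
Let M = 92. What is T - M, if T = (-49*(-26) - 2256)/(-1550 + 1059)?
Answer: -90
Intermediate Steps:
T = 2 (T = (1274 - 2256)/(-491) = -982*(-1/491) = 2)
T - M = 2 - 1*92 = 2 - 92 = -90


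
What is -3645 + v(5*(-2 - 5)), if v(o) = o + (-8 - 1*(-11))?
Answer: -3677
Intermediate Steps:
v(o) = 3 + o (v(o) = o + (-8 + 11) = o + 3 = 3 + o)
-3645 + v(5*(-2 - 5)) = -3645 + (3 + 5*(-2 - 5)) = -3645 + (3 + 5*(-7)) = -3645 + (3 - 35) = -3645 - 32 = -3677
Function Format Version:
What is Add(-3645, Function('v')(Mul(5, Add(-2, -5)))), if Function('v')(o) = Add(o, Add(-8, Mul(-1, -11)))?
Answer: -3677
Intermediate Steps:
Function('v')(o) = Add(3, o) (Function('v')(o) = Add(o, Add(-8, 11)) = Add(o, 3) = Add(3, o))
Add(-3645, Function('v')(Mul(5, Add(-2, -5)))) = Add(-3645, Add(3, Mul(5, Add(-2, -5)))) = Add(-3645, Add(3, Mul(5, -7))) = Add(-3645, Add(3, -35)) = Add(-3645, -32) = -3677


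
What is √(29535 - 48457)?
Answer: I*√18922 ≈ 137.56*I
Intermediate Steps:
√(29535 - 48457) = √(-18922) = I*√18922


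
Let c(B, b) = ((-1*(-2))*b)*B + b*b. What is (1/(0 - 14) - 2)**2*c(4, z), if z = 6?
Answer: 2523/7 ≈ 360.43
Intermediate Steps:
c(B, b) = b**2 + 2*B*b (c(B, b) = (2*b)*B + b**2 = 2*B*b + b**2 = b**2 + 2*B*b)
(1/(0 - 14) - 2)**2*c(4, z) = (1/(0 - 14) - 2)**2*(6*(6 + 2*4)) = (1/(-14) - 2)**2*(6*(6 + 8)) = (-1/14 - 2)**2*(6*14) = (-29/14)**2*84 = (841/196)*84 = 2523/7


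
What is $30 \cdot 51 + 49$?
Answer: $1579$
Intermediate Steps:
$30 \cdot 51 + 49 = 1530 + 49 = 1579$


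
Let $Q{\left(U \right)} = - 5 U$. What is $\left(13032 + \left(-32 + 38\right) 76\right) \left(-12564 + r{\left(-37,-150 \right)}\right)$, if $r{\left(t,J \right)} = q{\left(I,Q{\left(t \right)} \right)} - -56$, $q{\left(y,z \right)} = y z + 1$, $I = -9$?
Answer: $-191151936$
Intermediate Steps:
$q{\left(y,z \right)} = 1 + y z$
$r{\left(t,J \right)} = 57 + 45 t$ ($r{\left(t,J \right)} = \left(1 - 9 \left(- 5 t\right)\right) - -56 = \left(1 + 45 t\right) + 56 = 57 + 45 t$)
$\left(13032 + \left(-32 + 38\right) 76\right) \left(-12564 + r{\left(-37,-150 \right)}\right) = \left(13032 + \left(-32 + 38\right) 76\right) \left(-12564 + \left(57 + 45 \left(-37\right)\right)\right) = \left(13032 + 6 \cdot 76\right) \left(-12564 + \left(57 - 1665\right)\right) = \left(13032 + 456\right) \left(-12564 - 1608\right) = 13488 \left(-14172\right) = -191151936$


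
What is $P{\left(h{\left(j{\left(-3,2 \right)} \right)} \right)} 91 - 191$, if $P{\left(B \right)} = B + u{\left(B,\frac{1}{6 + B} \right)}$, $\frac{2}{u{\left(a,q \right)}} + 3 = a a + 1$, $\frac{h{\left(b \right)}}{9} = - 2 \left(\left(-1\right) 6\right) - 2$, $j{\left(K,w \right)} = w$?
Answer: $\frac{32388042}{4049} \approx 7999.0$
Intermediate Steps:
$h{\left(b \right)} = 90$ ($h{\left(b \right)} = 9 \left(- 2 \left(\left(-1\right) 6\right) - 2\right) = 9 \left(\left(-2\right) \left(-6\right) - 2\right) = 9 \left(12 - 2\right) = 9 \cdot 10 = 90$)
$u{\left(a,q \right)} = \frac{2}{-2 + a^{2}}$ ($u{\left(a,q \right)} = \frac{2}{-3 + \left(a a + 1\right)} = \frac{2}{-3 + \left(a^{2} + 1\right)} = \frac{2}{-3 + \left(1 + a^{2}\right)} = \frac{2}{-2 + a^{2}}$)
$P{\left(B \right)} = B + \frac{2}{-2 + B^{2}}$
$P{\left(h{\left(j{\left(-3,2 \right)} \right)} \right)} 91 - 191 = \left(90 + \frac{2}{-2 + 90^{2}}\right) 91 - 191 = \left(90 + \frac{2}{-2 + 8100}\right) 91 - 191 = \left(90 + \frac{2}{8098}\right) 91 - 191 = \left(90 + 2 \cdot \frac{1}{8098}\right) 91 - 191 = \left(90 + \frac{1}{4049}\right) 91 - 191 = \frac{364411}{4049} \cdot 91 - 191 = \frac{33161401}{4049} - 191 = \frac{32388042}{4049}$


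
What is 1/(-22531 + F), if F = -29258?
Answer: -1/51789 ≈ -1.9309e-5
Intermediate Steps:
1/(-22531 + F) = 1/(-22531 - 29258) = 1/(-51789) = -1/51789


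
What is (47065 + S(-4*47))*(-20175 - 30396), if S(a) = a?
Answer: -2370616767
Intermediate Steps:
(47065 + S(-4*47))*(-20175 - 30396) = (47065 - 4*47)*(-20175 - 30396) = (47065 - 188)*(-50571) = 46877*(-50571) = -2370616767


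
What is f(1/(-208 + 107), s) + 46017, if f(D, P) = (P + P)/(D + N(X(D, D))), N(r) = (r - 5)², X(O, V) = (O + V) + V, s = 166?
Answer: 11874070103/257963 ≈ 46030.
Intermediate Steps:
X(O, V) = O + 2*V
N(r) = (-5 + r)²
f(D, P) = 2*P/(D + (-5 + 3*D)²) (f(D, P) = (P + P)/(D + (-5 + (D + 2*D))²) = (2*P)/(D + (-5 + 3*D)²) = 2*P/(D + (-5 + 3*D)²))
f(1/(-208 + 107), s) + 46017 = 2*166/(1/(-208 + 107) + (-5 + 3/(-208 + 107))²) + 46017 = 2*166/(1/(-101) + (-5 + 3/(-101))²) + 46017 = 2*166/(-1/101 + (-5 + 3*(-1/101))²) + 46017 = 2*166/(-1/101 + (-5 - 3/101)²) + 46017 = 2*166/(-1/101 + (-508/101)²) + 46017 = 2*166/(-1/101 + 258064/10201) + 46017 = 2*166/(257963/10201) + 46017 = 2*166*(10201/257963) + 46017 = 3386732/257963 + 46017 = 11874070103/257963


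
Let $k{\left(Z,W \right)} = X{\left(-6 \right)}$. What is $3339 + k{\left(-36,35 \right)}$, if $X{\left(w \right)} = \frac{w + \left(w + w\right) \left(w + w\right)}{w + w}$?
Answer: $\frac{6655}{2} \approx 3327.5$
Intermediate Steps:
$X{\left(w \right)} = \frac{w + 4 w^{2}}{2 w}$ ($X{\left(w \right)} = \frac{w + 2 w 2 w}{2 w} = \left(w + 4 w^{2}\right) \frac{1}{2 w} = \frac{w + 4 w^{2}}{2 w}$)
$k{\left(Z,W \right)} = - \frac{23}{2}$ ($k{\left(Z,W \right)} = \frac{1}{2} + 2 \left(-6\right) = \frac{1}{2} - 12 = - \frac{23}{2}$)
$3339 + k{\left(-36,35 \right)} = 3339 - \frac{23}{2} = \frac{6655}{2}$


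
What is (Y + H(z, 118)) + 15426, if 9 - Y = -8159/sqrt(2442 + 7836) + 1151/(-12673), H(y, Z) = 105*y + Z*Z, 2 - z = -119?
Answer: 533078223/12673 + 8159*sqrt(1142)/3426 ≈ 42145.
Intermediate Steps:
z = 121 (z = 2 - 1*(-119) = 2 + 119 = 121)
H(y, Z) = Z**2 + 105*y (H(y, Z) = 105*y + Z**2 = Z**2 + 105*y)
Y = 115208/12673 + 8159*sqrt(1142)/3426 (Y = 9 - (-8159/sqrt(2442 + 7836) + 1151/(-12673)) = 9 - (-8159*sqrt(1142)/3426 + 1151*(-1/12673)) = 9 - (-8159*sqrt(1142)/3426 - 1151/12673) = 9 - (-1151/12673 - 8159*sqrt(1142)/3426) = 9 + (1151/12673 + 8159*sqrt(1142)/3426) = 115208/12673 + 8159*sqrt(1142)/3426 ≈ 89.570)
(Y + H(z, 118)) + 15426 = ((115208/12673 + 8159*sqrt(1142)/3426) + (118**2 + 105*121)) + 15426 = ((115208/12673 + 8159*sqrt(1142)/3426) + (13924 + 12705)) + 15426 = ((115208/12673 + 8159*sqrt(1142)/3426) + 26629) + 15426 = (337584525/12673 + 8159*sqrt(1142)/3426) + 15426 = 533078223/12673 + 8159*sqrt(1142)/3426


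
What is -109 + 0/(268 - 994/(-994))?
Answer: -109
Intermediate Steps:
-109 + 0/(268 - 994/(-994)) = -109 + 0/(268 - 994*(-1/994)) = -109 + 0/(268 + 1) = -109 + 0/269 = -109 + (1/269)*0 = -109 + 0 = -109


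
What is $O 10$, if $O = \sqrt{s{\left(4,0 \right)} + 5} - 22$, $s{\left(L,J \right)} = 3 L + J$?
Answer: $-220 + 10 \sqrt{17} \approx -178.77$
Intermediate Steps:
$s{\left(L,J \right)} = J + 3 L$
$O = -22 + \sqrt{17}$ ($O = \sqrt{\left(0 + 3 \cdot 4\right) + 5} - 22 = \sqrt{\left(0 + 12\right) + 5} - 22 = \sqrt{12 + 5} - 22 = \sqrt{17} - 22 = -22 + \sqrt{17} \approx -17.877$)
$O 10 = \left(-22 + \sqrt{17}\right) 10 = -220 + 10 \sqrt{17}$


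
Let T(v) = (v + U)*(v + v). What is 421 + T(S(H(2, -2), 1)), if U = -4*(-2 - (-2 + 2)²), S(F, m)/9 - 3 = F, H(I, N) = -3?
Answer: 421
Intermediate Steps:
S(F, m) = 27 + 9*F
U = 8 (U = -4*(-2 - 1*0²) = -4*(-2 - 1*0) = -4*(-2 + 0) = -4*(-2) = 8)
T(v) = 2*v*(8 + v) (T(v) = (v + 8)*(v + v) = (8 + v)*(2*v) = 2*v*(8 + v))
421 + T(S(H(2, -2), 1)) = 421 + 2*(27 + 9*(-3))*(8 + (27 + 9*(-3))) = 421 + 2*(27 - 27)*(8 + (27 - 27)) = 421 + 2*0*(8 + 0) = 421 + 2*0*8 = 421 + 0 = 421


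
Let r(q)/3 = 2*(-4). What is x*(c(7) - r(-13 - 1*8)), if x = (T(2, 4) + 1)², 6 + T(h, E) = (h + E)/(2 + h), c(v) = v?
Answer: 1519/4 ≈ 379.75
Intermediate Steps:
T(h, E) = -6 + (E + h)/(2 + h) (T(h, E) = -6 + (h + E)/(2 + h) = -6 + (E + h)/(2 + h))
r(q) = -24 (r(q) = 3*(2*(-4)) = 3*(-8) = -24)
x = 49/4 (x = ((-12 + 4 - 5*2)/(2 + 2) + 1)² = ((-12 + 4 - 10)/4 + 1)² = ((¼)*(-18) + 1)² = (-9/2 + 1)² = (-7/2)² = 49/4 ≈ 12.250)
x*(c(7) - r(-13 - 1*8)) = 49*(7 - 1*(-24))/4 = 49*(7 + 24)/4 = (49/4)*31 = 1519/4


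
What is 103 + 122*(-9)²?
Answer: 9985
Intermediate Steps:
103 + 122*(-9)² = 103 + 122*81 = 103 + 9882 = 9985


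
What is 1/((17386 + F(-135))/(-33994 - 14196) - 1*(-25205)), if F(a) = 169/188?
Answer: 9059720/228346973863 ≈ 3.9675e-5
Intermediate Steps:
F(a) = 169/188 (F(a) = 169*(1/188) = 169/188)
1/((17386 + F(-135))/(-33994 - 14196) - 1*(-25205)) = 1/((17386 + 169/188)/(-33994 - 14196) - 1*(-25205)) = 1/((3268737/188)/(-48190) + 25205) = 1/((3268737/188)*(-1/48190) + 25205) = 1/(-3268737/9059720 + 25205) = 1/(228346973863/9059720) = 9059720/228346973863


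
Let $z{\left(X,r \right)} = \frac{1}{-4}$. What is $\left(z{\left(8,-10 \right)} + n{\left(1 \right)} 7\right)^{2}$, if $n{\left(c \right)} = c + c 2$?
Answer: $\frac{6889}{16} \approx 430.56$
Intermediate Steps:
$z{\left(X,r \right)} = - \frac{1}{4}$
$n{\left(c \right)} = 3 c$ ($n{\left(c \right)} = c + 2 c = 3 c$)
$\left(z{\left(8,-10 \right)} + n{\left(1 \right)} 7\right)^{2} = \left(- \frac{1}{4} + 3 \cdot 1 \cdot 7\right)^{2} = \left(- \frac{1}{4} + 3 \cdot 7\right)^{2} = \left(- \frac{1}{4} + 21\right)^{2} = \left(\frac{83}{4}\right)^{2} = \frac{6889}{16}$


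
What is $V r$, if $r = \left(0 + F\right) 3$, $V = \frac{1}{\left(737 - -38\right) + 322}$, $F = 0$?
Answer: $0$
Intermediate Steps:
$V = \frac{1}{1097}$ ($V = \frac{1}{\left(737 + 38\right) + 322} = \frac{1}{775 + 322} = \frac{1}{1097} \approx 0.00091158$)
$r = 0$ ($r = \left(0 + 0\right) 3 = 0 \cdot 3 = 0$)
$V r = \frac{1}{1097} \cdot 0 = 0$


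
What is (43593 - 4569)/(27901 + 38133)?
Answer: 19512/33017 ≈ 0.59097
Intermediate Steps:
(43593 - 4569)/(27901 + 38133) = 39024/66034 = 39024*(1/66034) = 19512/33017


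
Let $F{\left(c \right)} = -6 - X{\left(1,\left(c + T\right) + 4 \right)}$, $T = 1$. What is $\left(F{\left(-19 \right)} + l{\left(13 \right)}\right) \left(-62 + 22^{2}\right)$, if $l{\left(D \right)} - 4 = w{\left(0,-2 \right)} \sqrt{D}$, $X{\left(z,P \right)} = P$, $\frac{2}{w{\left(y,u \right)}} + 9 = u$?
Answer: $5064 - \frac{844 \sqrt{13}}{11} \approx 4787.4$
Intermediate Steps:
$w{\left(y,u \right)} = \frac{2}{-9 + u}$
$l{\left(D \right)} = 4 - \frac{2 \sqrt{D}}{11}$ ($l{\left(D \right)} = 4 + \frac{2}{-9 - 2} \sqrt{D} = 4 + \frac{2}{-11} \sqrt{D} = 4 + 2 \left(- \frac{1}{11}\right) \sqrt{D} = 4 - \frac{2 \sqrt{D}}{11}$)
$F{\left(c \right)} = -11 - c$ ($F{\left(c \right)} = -6 - \left(\left(c + 1\right) + 4\right) = -6 - \left(\left(1 + c\right) + 4\right) = -6 - \left(5 + c\right) = -11 - c$)
$\left(F{\left(-19 \right)} + l{\left(13 \right)}\right) \left(-62 + 22^{2}\right) = \left(\left(-11 - -19\right) + \left(4 - \frac{2 \sqrt{13}}{11}\right)\right) \left(-62 + 22^{2}\right) = \left(\left(-11 + 19\right) + \left(4 - \frac{2 \sqrt{13}}{11}\right)\right) \left(-62 + 484\right) = \left(8 + \left(4 - \frac{2 \sqrt{13}}{11}\right)\right) 422 = \left(12 - \frac{2 \sqrt{13}}{11}\right) 422 = 5064 - \frac{844 \sqrt{13}}{11}$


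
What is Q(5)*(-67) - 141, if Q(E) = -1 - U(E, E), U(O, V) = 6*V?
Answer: 1936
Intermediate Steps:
Q(E) = -1 - 6*E
Q(5)*(-67) - 141 = (-1 - 6*5)*(-67) - 141 = (-1 - 30)*(-67) - 141 = -31*(-67) - 141 = 2077 - 141 = 1936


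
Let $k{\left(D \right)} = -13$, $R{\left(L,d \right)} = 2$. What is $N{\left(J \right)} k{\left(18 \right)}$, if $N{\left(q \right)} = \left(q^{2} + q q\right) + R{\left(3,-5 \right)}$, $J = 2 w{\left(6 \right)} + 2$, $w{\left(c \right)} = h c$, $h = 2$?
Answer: $-17602$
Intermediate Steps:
$w{\left(c \right)} = 2 c$
$J = 26$ ($J = 2 \cdot 2 \cdot 6 + 2 = 2 \cdot 12 + 2 = 24 + 2 = 26$)
$N{\left(q \right)} = 2 + 2 q^{2}$ ($N{\left(q \right)} = \left(q^{2} + q q\right) + 2 = \left(q^{2} + q^{2}\right) + 2 = 2 q^{2} + 2 = 2 + 2 q^{2}$)
$N{\left(J \right)} k{\left(18 \right)} = \left(2 + 2 \cdot 26^{2}\right) \left(-13\right) = \left(2 + 2 \cdot 676\right) \left(-13\right) = \left(2 + 1352\right) \left(-13\right) = 1354 \left(-13\right) = -17602$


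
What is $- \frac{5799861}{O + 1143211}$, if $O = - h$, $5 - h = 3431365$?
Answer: $- \frac{1933287}{1524857} \approx -1.2678$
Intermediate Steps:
$h = -3431360$ ($h = 5 - 3431365 = -3431360$)
$O = 3431360$ ($O = \left(-1\right) \left(-3431360\right) = 3431360$)
$- \frac{5799861}{O + 1143211} = - \frac{5799861}{3431360 + 1143211} = - \frac{5799861}{4574571} = \left(-5799861\right) \frac{1}{4574571} = - \frac{1933287}{1524857}$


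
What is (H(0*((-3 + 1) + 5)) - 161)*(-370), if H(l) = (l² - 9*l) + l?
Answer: 59570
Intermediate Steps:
H(l) = l² - 8*l
(H(0*((-3 + 1) + 5)) - 161)*(-370) = ((0*((-3 + 1) + 5))*(-8 + 0*((-3 + 1) + 5)) - 161)*(-370) = ((0*(-2 + 5))*(-8 + 0*(-2 + 5)) - 161)*(-370) = ((0*3)*(-8 + 0*3) - 161)*(-370) = (0*(-8 + 0) - 161)*(-370) = (0*(-8) - 161)*(-370) = (0 - 161)*(-370) = -161*(-370) = 59570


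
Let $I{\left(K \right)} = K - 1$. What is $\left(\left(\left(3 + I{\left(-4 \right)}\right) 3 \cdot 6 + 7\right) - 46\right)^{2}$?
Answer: $5625$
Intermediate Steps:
$I{\left(K \right)} = -1 + K$ ($I{\left(K \right)} = K - 1 = -1 + K$)
$\left(\left(\left(3 + I{\left(-4 \right)}\right) 3 \cdot 6 + 7\right) - 46\right)^{2} = \left(\left(\left(3 - 5\right) 3 \cdot 6 + 7\right) - 46\right)^{2} = \left(\left(\left(-2\right) 3 \cdot 6 + 7\right) - 46\right)^{2} = \left(\left(\left(-6\right) 6 + 7\right) - 46\right)^{2} = \left(\left(-36 + 7\right) - 46\right)^{2} = \left(-29 - 46\right)^{2} = \left(-75\right)^{2} = 5625$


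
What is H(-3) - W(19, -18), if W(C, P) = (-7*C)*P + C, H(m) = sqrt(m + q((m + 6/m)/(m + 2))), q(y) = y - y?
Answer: -2413 + I*sqrt(3) ≈ -2413.0 + 1.732*I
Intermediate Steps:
q(y) = 0
H(m) = sqrt(m) (H(m) = sqrt(m + 0) = sqrt(m))
W(C, P) = C - 7*C*P (W(C, P) = -7*C*P + C = C - 7*C*P)
H(-3) - W(19, -18) = sqrt(-3) - 19*(1 - 7*(-18)) = I*sqrt(3) - 19*(1 + 126) = I*sqrt(3) - 19*127 = I*sqrt(3) - 1*2413 = I*sqrt(3) - 2413 = -2413 + I*sqrt(3)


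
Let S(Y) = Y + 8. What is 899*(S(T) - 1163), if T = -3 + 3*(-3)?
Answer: -1049133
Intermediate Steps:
T = -12 (T = -3 - 9 = -12)
S(Y) = 8 + Y
899*(S(T) - 1163) = 899*((8 - 12) - 1163) = 899*(-4 - 1163) = 899*(-1167) = -1049133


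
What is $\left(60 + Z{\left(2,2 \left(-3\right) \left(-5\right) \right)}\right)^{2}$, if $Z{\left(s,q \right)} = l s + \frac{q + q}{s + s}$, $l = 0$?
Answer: $5625$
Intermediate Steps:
$Z{\left(s,q \right)} = \frac{q}{s}$ ($Z{\left(s,q \right)} = 0 s + \frac{q + q}{s + s} = 0 + \frac{2 q}{2 s} = 0 + 2 q \frac{1}{2 s} = 0 + \frac{q}{s} = \frac{q}{s}$)
$\left(60 + Z{\left(2,2 \left(-3\right) \left(-5\right) \right)}\right)^{2} = \left(60 + \frac{2 \left(-3\right) \left(-5\right)}{2}\right)^{2} = \left(60 + \left(-6\right) \left(-5\right) \frac{1}{2}\right)^{2} = \left(60 + 30 \cdot \frac{1}{2}\right)^{2} = \left(60 + 15\right)^{2} = 75^{2} = 5625$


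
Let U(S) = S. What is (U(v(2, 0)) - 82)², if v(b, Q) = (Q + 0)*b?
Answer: 6724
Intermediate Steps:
v(b, Q) = Q*b
(U(v(2, 0)) - 82)² = (0*2 - 82)² = (0 - 82)² = (-82)² = 6724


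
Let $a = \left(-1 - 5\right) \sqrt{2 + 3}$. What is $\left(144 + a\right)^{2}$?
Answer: $20916 - 1728 \sqrt{5} \approx 17052.0$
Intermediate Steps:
$a = - 6 \sqrt{5} \approx -13.416$
$\left(144 + a\right)^{2} = \left(144 - 6 \sqrt{5}\right)^{2}$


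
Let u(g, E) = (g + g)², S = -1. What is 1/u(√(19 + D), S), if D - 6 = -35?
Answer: -1/40 ≈ -0.025000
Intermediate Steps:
D = -29 (D = 6 - 35 = -29)
u(g, E) = 4*g² (u(g, E) = (2*g)² = 4*g²)
1/u(√(19 + D), S) = 1/(4*(√(19 - 29))²) = 1/(4*(√(-10))²) = 1/(4*(I*√10)²) = 1/(4*(-10)) = 1/(-40) = -1/40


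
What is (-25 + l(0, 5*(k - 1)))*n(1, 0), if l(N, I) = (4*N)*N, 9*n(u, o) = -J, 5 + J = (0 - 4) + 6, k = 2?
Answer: -25/3 ≈ -8.3333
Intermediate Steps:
J = -3 (J = -5 + ((0 - 4) + 6) = -5 + (-4 + 6) = -5 + 2 = -3)
n(u, o) = ⅓ (n(u, o) = (-1*(-3))/9 = (⅑)*3 = ⅓)
l(N, I) = 4*N²
(-25 + l(0, 5*(k - 1)))*n(1, 0) = (-25 + 4*0²)*(⅓) = (-25 + 4*0)*(⅓) = (-25 + 0)*(⅓) = -25*⅓ = -25/3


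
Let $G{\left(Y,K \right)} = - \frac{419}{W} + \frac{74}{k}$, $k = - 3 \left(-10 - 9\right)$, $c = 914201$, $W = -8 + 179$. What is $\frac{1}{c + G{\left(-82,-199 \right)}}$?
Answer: $\frac{171}{156328174} \approx 1.0939 \cdot 10^{-6}$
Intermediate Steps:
$W = 171$
$k = 57$ ($k = \left(-3\right) \left(-19\right) = 57$)
$G{\left(Y,K \right)} = - \frac{197}{171}$ ($G{\left(Y,K \right)} = - \frac{419}{171} + \frac{74}{57} = - \frac{197}{171}$)
$\frac{1}{c + G{\left(-82,-199 \right)}} = \frac{1}{914201 - \frac{197}{171}} = \frac{1}{\frac{156328174}{171}} = \frac{171}{156328174}$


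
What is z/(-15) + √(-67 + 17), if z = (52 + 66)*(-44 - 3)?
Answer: 5546/15 + 5*I*√2 ≈ 369.73 + 7.0711*I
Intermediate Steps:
z = -5546 (z = 118*(-47) = -5546)
z/(-15) + √(-67 + 17) = -5546/(-15) + √(-67 + 17) = -5546*(-1/15) + √(-50) = 5546/15 + 5*I*√2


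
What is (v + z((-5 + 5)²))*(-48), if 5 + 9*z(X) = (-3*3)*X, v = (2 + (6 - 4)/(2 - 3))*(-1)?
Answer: 80/3 ≈ 26.667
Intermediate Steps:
v = 0 (v = (2 + 2/(-1))*(-1) = (2 + 2*(-1))*(-1) = (2 - 2)*(-1) = 0*(-1) = 0)
z(X) = -5/9 - X (z(X) = -5/9 + ((-3*3)*X)/9 = -5/9 + (-9*X)/9 = -5/9 - X)
(v + z((-5 + 5)²))*(-48) = (0 + (-5/9 - (-5 + 5)²))*(-48) = (0 + (-5/9 - 1*0²))*(-48) = (0 + (-5/9 - 1*0))*(-48) = (0 + (-5/9 + 0))*(-48) = (0 - 5/9)*(-48) = -5/9*(-48) = 80/3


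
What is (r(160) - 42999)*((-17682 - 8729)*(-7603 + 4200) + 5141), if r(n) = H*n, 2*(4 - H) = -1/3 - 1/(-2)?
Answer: -11425501465558/3 ≈ -3.8085e+12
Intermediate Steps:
H = 47/12 (H = 4 - (-1/3 - 1/(-2))/2 = 4 - (-1*1/3 - 1*(-1/2))/2 = 4 - (-1/3 + 1/2)/2 = 4 - 1/2*1/6 = 4 - 1/12 = 47/12 ≈ 3.9167)
r(n) = 47*n/12
(r(160) - 42999)*((-17682 - 8729)*(-7603 + 4200) + 5141) = ((47/12)*160 - 42999)*((-17682 - 8729)*(-7603 + 4200) + 5141) = (1880/3 - 42999)*(-26411*(-3403) + 5141) = -127117*(89876633 + 5141)/3 = -127117/3*89881774 = -11425501465558/3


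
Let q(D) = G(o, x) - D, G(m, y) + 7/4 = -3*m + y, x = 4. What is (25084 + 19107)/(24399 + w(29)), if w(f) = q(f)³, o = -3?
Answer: 2828224/1203625 ≈ 2.3498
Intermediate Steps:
G(m, y) = -7/4 + y - 3*m (G(m, y) = -7/4 + (-3*m + y) = -7/4 + (y - 3*m) = -7/4 + y - 3*m)
q(D) = 45/4 - D (q(D) = (-7/4 + 4 - 3*(-3)) - D = (-7/4 + 4 + 9) - D = 45/4 - D)
w(f) = (45/4 - f)³
(25084 + 19107)/(24399 + w(29)) = (25084 + 19107)/(24399 - (-45 + 4*29)³/64) = 44191/(24399 - (-45 + 116)³/64) = 44191/(24399 - 1/64*71³) = 44191/(24399 - 1/64*357911) = 44191/(24399 - 357911/64) = 44191/(1203625/64) = 44191*(64/1203625) = 2828224/1203625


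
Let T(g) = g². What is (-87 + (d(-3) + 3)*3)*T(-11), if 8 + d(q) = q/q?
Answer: -11979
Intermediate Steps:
d(q) = -7 (d(q) = -8 + q/q = -8 + 1 = -7)
(-87 + (d(-3) + 3)*3)*T(-11) = (-87 + (-7 + 3)*3)*(-11)² = (-87 - 4*3)*121 = (-87 - 12)*121 = -99*121 = -11979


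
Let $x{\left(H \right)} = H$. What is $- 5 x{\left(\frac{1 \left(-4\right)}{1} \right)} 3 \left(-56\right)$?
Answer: $-3360$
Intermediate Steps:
$- 5 x{\left(\frac{1 \left(-4\right)}{1} \right)} 3 \left(-56\right) = - 5 \frac{1 \left(-4\right)}{1} \cdot 3 \left(-56\right) = - 5 \left(\left(-4\right) 1\right) 3 \left(-56\right) = \left(-5\right) \left(-4\right) 3 \left(-56\right) = 20 \cdot 3 \left(-56\right) = 60 \left(-56\right) = -3360$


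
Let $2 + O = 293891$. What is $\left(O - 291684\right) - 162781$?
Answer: $-160576$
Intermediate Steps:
$O = 293889$ ($O = -2 + 293891 = 293889$)
$\left(O - 291684\right) - 162781 = \left(293889 - 291684\right) - 162781 = 2205 - 162781 = -160576$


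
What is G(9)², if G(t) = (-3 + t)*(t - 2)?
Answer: 1764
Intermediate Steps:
G(t) = (-3 + t)*(-2 + t)
G(9)² = (6 + 9² - 5*9)² = (6 + 81 - 45)² = 42² = 1764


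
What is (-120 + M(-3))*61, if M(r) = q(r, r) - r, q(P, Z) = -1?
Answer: -7198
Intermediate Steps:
M(r) = -1 - r
(-120 + M(-3))*61 = (-120 + (-1 - 1*(-3)))*61 = (-120 + (-1 + 3))*61 = (-120 + 2)*61 = -118*61 = -7198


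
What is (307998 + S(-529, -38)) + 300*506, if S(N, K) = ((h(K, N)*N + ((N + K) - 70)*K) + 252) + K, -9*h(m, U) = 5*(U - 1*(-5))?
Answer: 2971982/9 ≈ 3.3022e+5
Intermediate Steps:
h(m, U) = -25/9 - 5*U/9 (h(m, U) = -5*(U - 1*(-5))/9 = -5*(U + 5)/9 = -5*(5 + U)/9 = -(25 + 5*U)/9 = -25/9 - 5*U/9)
S(N, K) = 252 + K + K*(-70 + K + N) + N*(-25/9 - 5*N/9) (S(N, K) = (((-25/9 - 5*N/9)*N + ((N + K) - 70)*K) + 252) + K = ((N*(-25/9 - 5*N/9) + ((K + N) - 70)*K) + 252) + K = ((N*(-25/9 - 5*N/9) + (-70 + K + N)*K) + 252) + K = ((N*(-25/9 - 5*N/9) + K*(-70 + K + N)) + 252) + K = ((K*(-70 + K + N) + N*(-25/9 - 5*N/9)) + 252) + K = (252 + K*(-70 + K + N) + N*(-25/9 - 5*N/9)) + K = 252 + K + K*(-70 + K + N) + N*(-25/9 - 5*N/9))
(307998 + S(-529, -38)) + 300*506 = (307998 + (252 + (-38)² - 69*(-38) - 38*(-529) - 5/9*(-529)*(5 - 529))) + 300*506 = (307998 + (252 + 1444 + 2622 + 20102 - 5/9*(-529)*(-524))) + 151800 = (307998 + (252 + 1444 + 2622 + 20102 - 1385980/9)) + 151800 = (307998 - 1166200/9) + 151800 = 1605782/9 + 151800 = 2971982/9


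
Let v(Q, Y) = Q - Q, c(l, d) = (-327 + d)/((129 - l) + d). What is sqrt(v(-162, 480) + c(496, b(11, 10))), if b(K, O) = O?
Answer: sqrt(113169)/357 ≈ 0.94231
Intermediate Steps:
c(l, d) = (-327 + d)/(129 + d - l)
v(Q, Y) = 0
sqrt(v(-162, 480) + c(496, b(11, 10))) = sqrt(0 + (-327 + 10)/(129 + 10 - 1*496)) = sqrt(0 - 317/(129 + 10 - 496)) = sqrt(0 - 317/(-357)) = sqrt(0 - 1/357*(-317)) = sqrt(0 + 317/357) = sqrt(317/357) = sqrt(113169)/357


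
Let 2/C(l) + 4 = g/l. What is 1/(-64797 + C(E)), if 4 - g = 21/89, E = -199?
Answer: -71179/4612221085 ≈ -1.5433e-5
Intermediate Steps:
g = 335/89 (g = 4 - 21/89 = 335/89 ≈ 3.7640)
C(l) = 2/(-4 + 335/(89*l))
1/(-64797 + C(E)) = 1/(-64797 - 178*(-199)/(-335 + 356*(-199))) = 1/(-64797 - 178*(-199)/(-335 - 70844)) = 1/(-64797 - 178*(-199)/(-71179)) = 1/(-64797 - 178*(-199)*(-1/71179)) = 1/(-64797 - 35422/71179) = 1/(-4612221085/71179) = -71179/4612221085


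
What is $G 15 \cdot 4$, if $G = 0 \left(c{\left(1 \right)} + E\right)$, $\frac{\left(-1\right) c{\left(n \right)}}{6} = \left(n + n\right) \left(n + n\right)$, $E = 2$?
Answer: $0$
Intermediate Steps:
$c{\left(n \right)} = - 24 n^{2}$ ($c{\left(n \right)} = - 6 \left(n + n\right) \left(n + n\right) = - 6 \cdot 2 n 2 n = - 6 \cdot 4 n^{2} = - 24 n^{2}$)
$G = 0$ ($G = 0 \left(- 24 \cdot 1^{2} + 2\right) = 0 \left(\left(-24\right) 1 + 2\right) = 0 \left(-24 + 2\right) = 0 \left(-22\right) = 0$)
$G 15 \cdot 4 = 0 \cdot 15 \cdot 4 = 0 \cdot 4 = 0$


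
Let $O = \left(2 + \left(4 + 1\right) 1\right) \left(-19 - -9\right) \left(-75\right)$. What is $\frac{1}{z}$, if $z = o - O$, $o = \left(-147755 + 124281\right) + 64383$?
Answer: $\frac{1}{35659} \approx 2.8043 \cdot 10^{-5}$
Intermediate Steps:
$O = 5250$ ($O = \left(2 + 5 \cdot 1\right) \left(-19 + 9\right) \left(-75\right) = \left(2 + 5\right) \left(-10\right) \left(-75\right) = 7 \left(-10\right) \left(-75\right) = \left(-70\right) \left(-75\right) = 5250$)
$o = 40909$ ($o = -23474 + 64383 = 40909$)
$z = 35659$ ($z = 40909 - 5250 = 35659$)
$\frac{1}{z} = \frac{1}{35659}$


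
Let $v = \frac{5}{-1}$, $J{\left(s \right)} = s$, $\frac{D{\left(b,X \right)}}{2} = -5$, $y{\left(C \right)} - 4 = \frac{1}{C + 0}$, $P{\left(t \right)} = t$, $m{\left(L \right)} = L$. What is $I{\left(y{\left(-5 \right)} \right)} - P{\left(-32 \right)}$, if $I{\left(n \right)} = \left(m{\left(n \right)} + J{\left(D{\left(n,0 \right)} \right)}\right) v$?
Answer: $63$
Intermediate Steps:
$y{\left(C \right)} = 4 + \frac{1}{C}$ ($y{\left(C \right)} = 4 + \frac{1}{C + 0} = 4 + \frac{1}{C}$)
$D{\left(b,X \right)} = -10$ ($D{\left(b,X \right)} = 2 \left(-5\right) = -10$)
$v = -5$ ($v = 5 \left(-1\right) = -5$)
$I{\left(n \right)} = 50 - 5 n$ ($I{\left(n \right)} = \left(n - 10\right) \left(-5\right) = \left(-10 + n\right) \left(-5\right) = 50 - 5 n$)
$I{\left(y{\left(-5 \right)} \right)} - P{\left(-32 \right)} = \left(50 - 5 \left(4 + \frac{1}{-5}\right)\right) - -32 = \left(50 - 5 \left(4 - \frac{1}{5}\right)\right) + 32 = \left(50 - 19\right) + 32 = 31 + 32 = 63$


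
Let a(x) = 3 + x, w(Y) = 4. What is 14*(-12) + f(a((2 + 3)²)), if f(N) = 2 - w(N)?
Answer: -170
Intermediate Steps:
f(N) = -2 (f(N) = 2 - 1*4 = 2 - 4 = -2)
14*(-12) + f(a((2 + 3)²)) = 14*(-12) - 2 = -168 - 2 = -170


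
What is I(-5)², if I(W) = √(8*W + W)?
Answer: -45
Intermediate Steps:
I(W) = 3*√W (I(W) = √(9*W) = 3*√W)
I(-5)² = (3*√(-5))² = (3*(I*√5))² = (3*I*√5)² = -45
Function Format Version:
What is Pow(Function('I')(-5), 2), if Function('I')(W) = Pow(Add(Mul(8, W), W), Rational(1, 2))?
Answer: -45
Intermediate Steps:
Function('I')(W) = Mul(3, Pow(W, Rational(1, 2))) (Function('I')(W) = Pow(Mul(9, W), Rational(1, 2)) = Mul(3, Pow(W, Rational(1, 2))))
Pow(Function('I')(-5), 2) = Pow(Mul(3, Pow(-5, Rational(1, 2))), 2) = Pow(Mul(3, Mul(I, Pow(5, Rational(1, 2)))), 2) = Pow(Mul(3, I, Pow(5, Rational(1, 2))), 2) = -45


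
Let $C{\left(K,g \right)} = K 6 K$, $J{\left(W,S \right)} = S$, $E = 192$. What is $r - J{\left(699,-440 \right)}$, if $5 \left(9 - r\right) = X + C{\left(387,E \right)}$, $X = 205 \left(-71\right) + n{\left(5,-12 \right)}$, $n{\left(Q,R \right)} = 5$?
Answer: $- \frac{881819}{5} \approx -1.7636 \cdot 10^{5}$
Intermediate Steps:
$X = -14550$ ($X = 205 \left(-71\right) + 5 = -14555 + 5 = -14550$)
$C{\left(K,g \right)} = 6 K^{2}$ ($C{\left(K,g \right)} = 6 K K = 6 K^{2}$)
$r = - \frac{884019}{5}$ ($r = 9 - \frac{-14550 + 6 \cdot 387^{2}}{5} = 9 - \frac{-14550 + 6 \cdot 149769}{5} = 9 - \frac{-14550 + 898614}{5} = 9 - \frac{884064}{5} = - \frac{884019}{5} \approx -1.768 \cdot 10^{5}$)
$r - J{\left(699,-440 \right)} = - \frac{884019}{5} - -440 = - \frac{884019}{5} + 440 = - \frac{881819}{5}$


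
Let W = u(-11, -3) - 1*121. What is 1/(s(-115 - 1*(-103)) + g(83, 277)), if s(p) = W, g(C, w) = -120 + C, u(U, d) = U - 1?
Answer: -1/170 ≈ -0.0058824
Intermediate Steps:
u(U, d) = -1 + U
W = -133 (W = (-1 - 11) - 1*121 = -12 - 121 = -133)
s(p) = -133
1/(s(-115 - 1*(-103)) + g(83, 277)) = 1/(-133 + (-120 + 83)) = 1/(-133 - 37) = 1/(-170) = -1/170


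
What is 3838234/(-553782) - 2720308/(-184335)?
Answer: 133156123411/17013567495 ≈ 7.8265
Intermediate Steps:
3838234/(-553782) - 2720308/(-184335) = 3838234*(-1/553782) - 2720308*(-1/184335) = -1919117/276891 + 2720308/184335 = 133156123411/17013567495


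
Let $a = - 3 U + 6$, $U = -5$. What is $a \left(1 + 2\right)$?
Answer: $63$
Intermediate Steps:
$a = 21$ ($a = \left(-3\right) \left(-5\right) + 6 = 15 + 6 = 21$)
$a \left(1 + 2\right) = 21 \left(1 + 2\right) = 21 \cdot 3 = 63$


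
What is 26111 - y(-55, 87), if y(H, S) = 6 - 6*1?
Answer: 26111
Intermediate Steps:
y(H, S) = 0 (y(H, S) = 6 - 6 = 0)
26111 - y(-55, 87) = 26111 - 1*0 = 26111 + 0 = 26111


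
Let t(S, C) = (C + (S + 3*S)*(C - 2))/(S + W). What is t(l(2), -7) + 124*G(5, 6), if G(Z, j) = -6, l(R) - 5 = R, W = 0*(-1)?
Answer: -781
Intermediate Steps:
W = 0
l(R) = 5 + R
t(S, C) = (C + 4*S*(-2 + C))/S (t(S, C) = (C + (S + 3*S)*(C - 2))/(S + 0) = (C + (4*S)*(-2 + C))/S = (C + 4*S*(-2 + C))/S)
t(l(2), -7) + 124*G(5, 6) = (-8 + 4*(-7) - 7/(5 + 2)) + 124*(-6) = (-8 - 28 - 7/7) - 744 = (-8 - 28 - 7*1/7) - 744 = (-8 - 28 - 1) - 744 = -37 - 744 = -781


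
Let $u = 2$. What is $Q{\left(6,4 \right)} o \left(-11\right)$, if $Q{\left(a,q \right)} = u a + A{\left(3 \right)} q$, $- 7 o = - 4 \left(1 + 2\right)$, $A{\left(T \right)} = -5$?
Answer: $\frac{1056}{7} \approx 150.86$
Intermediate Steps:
$o = \frac{12}{7}$ ($o = - \frac{\left(-4\right) \left(1 + 2\right)}{7} = - \frac{\left(-4\right) 3}{7} = \left(- \frac{1}{7}\right) \left(-12\right) = \frac{12}{7} \approx 1.7143$)
$Q{\left(a,q \right)} = - 5 q + 2 a$ ($Q{\left(a,q \right)} = 2 a - 5 q = - 5 q + 2 a$)
$Q{\left(6,4 \right)} o \left(-11\right) = \left(\left(-5\right) 4 + 2 \cdot 6\right) \frac{12}{7} \left(-11\right) = \left(-20 + 12\right) \frac{12}{7} \left(-11\right) = \left(-8\right) \frac{12}{7} \left(-11\right) = \left(- \frac{96}{7}\right) \left(-11\right) = \frac{1056}{7}$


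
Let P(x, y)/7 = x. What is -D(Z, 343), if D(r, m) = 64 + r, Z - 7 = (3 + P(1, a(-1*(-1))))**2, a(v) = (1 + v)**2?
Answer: -171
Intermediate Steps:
P(x, y) = 7*x
Z = 107 (Z = 7 + (3 + 7*1)**2 = 7 + (3 + 7)**2 = 7 + 10**2 = 7 + 100 = 107)
-D(Z, 343) = -(64 + 107) = -1*171 = -171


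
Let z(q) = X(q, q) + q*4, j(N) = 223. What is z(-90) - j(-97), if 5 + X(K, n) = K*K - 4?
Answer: 7508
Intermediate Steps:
X(K, n) = -9 + K² (X(K, n) = -5 + (K*K - 4) = -5 + (K² - 4) = -5 + (-4 + K²) = -9 + K²)
z(q) = -9 + q² + 4*q (z(q) = (-9 + q²) + q*4 = (-9 + q²) + 4*q = -9 + q² + 4*q)
z(-90) - j(-97) = (-9 + (-90)² + 4*(-90)) - 1*223 = (-9 + 8100 - 360) - 223 = 7731 - 223 = 7508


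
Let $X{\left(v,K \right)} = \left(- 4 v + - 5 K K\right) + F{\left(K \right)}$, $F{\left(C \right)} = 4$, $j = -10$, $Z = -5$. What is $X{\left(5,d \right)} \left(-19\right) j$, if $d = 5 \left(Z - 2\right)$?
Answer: $-1166790$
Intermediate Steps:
$d = -35$ ($d = 5 \left(-5 - 2\right) = 5 \left(-7\right) = -35$)
$X{\left(v,K \right)} = 4 - 5 K^{2} - 4 v$ ($X{\left(v,K \right)} = \left(- 4 v + - 5 K K\right) + 4 = \left(- 4 v - 5 K^{2}\right) + 4 = \left(- 5 K^{2} - 4 v\right) + 4 = 4 - 5 K^{2} - 4 v$)
$X{\left(5,d \right)} \left(-19\right) j = \left(4 - 5 \left(-35\right)^{2} - 20\right) \left(-19\right) \left(-10\right) = \left(4 - 6125 - 20\right) \left(-19\right) \left(-10\right) = \left(-6141\right) \left(-19\right) \left(-10\right) = 116679 \left(-10\right) = -1166790$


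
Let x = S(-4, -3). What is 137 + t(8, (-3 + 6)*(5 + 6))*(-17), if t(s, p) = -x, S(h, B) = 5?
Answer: 222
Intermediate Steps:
x = 5
t(s, p) = -5 (t(s, p) = -1*5 = -5)
137 + t(8, (-3 + 6)*(5 + 6))*(-17) = 137 - 5*(-17) = 137 + 85 = 222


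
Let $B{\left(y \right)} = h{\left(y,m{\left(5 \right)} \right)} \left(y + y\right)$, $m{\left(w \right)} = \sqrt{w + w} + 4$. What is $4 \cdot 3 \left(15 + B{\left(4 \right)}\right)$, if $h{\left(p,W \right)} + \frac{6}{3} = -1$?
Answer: $-108$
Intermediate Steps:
$m{\left(w \right)} = 4 + \sqrt{2} \sqrt{w}$ ($m{\left(w \right)} = \sqrt{2 w} + 4 = \sqrt{2} \sqrt{w} + 4 = 4 + \sqrt{2} \sqrt{w}$)
$h{\left(p,W \right)} = -3$ ($h{\left(p,W \right)} = -2 - 1 = -3$)
$B{\left(y \right)} = - 6 y$ ($B{\left(y \right)} = - 3 \left(y + y\right) = - 3 \cdot 2 y = - 6 y$)
$4 \cdot 3 \left(15 + B{\left(4 \right)}\right) = 4 \cdot 3 \left(15 - 24\right) = 12 \left(15 - 24\right) = 12 \left(-9\right) = -108$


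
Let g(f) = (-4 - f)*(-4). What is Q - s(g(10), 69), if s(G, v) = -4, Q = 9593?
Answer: 9597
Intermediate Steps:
g(f) = 16 + 4*f
Q - s(g(10), 69) = 9593 - 1*(-4) = 9593 + 4 = 9597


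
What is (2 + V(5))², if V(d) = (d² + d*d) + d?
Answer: 3249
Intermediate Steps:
V(d) = d + 2*d² (V(d) = (d² + d²) + d = 2*d² + d = d + 2*d²)
(2 + V(5))² = (2 + 5*(1 + 2*5))² = (2 + 5*(1 + 10))² = (2 + 5*11)² = (2 + 55)² = 57² = 3249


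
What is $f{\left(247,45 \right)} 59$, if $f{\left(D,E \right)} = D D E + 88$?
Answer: $161984087$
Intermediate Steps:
$f{\left(D,E \right)} = 88 + E D^{2}$ ($f{\left(D,E \right)} = D^{2} E + 88 = E D^{2} + 88 = 88 + E D^{2}$)
$f{\left(247,45 \right)} 59 = \left(88 + 45 \cdot 247^{2}\right) 59 = \left(88 + 45 \cdot 61009\right) 59 = \left(88 + 2745405\right) 59 = 2745493 \cdot 59 = 161984087$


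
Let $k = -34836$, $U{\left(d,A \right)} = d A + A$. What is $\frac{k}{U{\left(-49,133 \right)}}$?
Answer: $\frac{2903}{532} \approx 5.4568$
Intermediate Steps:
$U{\left(d,A \right)} = A + A d$ ($U{\left(d,A \right)} = A d + A = A + A d$)
$\frac{k}{U{\left(-49,133 \right)}} = - \frac{34836}{133 \left(1 - 49\right)} = - \frac{34836}{133 \left(-48\right)} = - \frac{34836}{-6384} = \left(-34836\right) \left(- \frac{1}{6384}\right) = \frac{2903}{532}$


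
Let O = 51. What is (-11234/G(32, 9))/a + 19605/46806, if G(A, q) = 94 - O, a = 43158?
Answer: 5976170461/14477048994 ≈ 0.41280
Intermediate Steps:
G(A, q) = 43 (G(A, q) = 94 - 1*51 = 94 - 51 = 43)
(-11234/G(32, 9))/a + 19605/46806 = -11234/43/43158 + 19605/46806 = -11234*1/43*(1/43158) + 19605*(1/46806) = -11234/43*1/43158 + 6535/15602 = -5617/927897 + 6535/15602 = 5976170461/14477048994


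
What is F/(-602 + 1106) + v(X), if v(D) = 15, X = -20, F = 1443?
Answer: 3001/168 ≈ 17.863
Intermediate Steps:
F/(-602 + 1106) + v(X) = 1443/(-602 + 1106) + 15 = 1443/504 + 15 = 1443*(1/504) + 15 = 481/168 + 15 = 3001/168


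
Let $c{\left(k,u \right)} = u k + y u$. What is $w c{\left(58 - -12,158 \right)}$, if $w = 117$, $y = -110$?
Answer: $-739440$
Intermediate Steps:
$c{\left(k,u \right)} = - 110 u + k u$ ($c{\left(k,u \right)} = u k - 110 u = k u - 110 u = - 110 u + k u$)
$w c{\left(58 - -12,158 \right)} = 117 \cdot 158 \left(-110 + \left(58 - -12\right)\right) = 117 \cdot 158 \left(-110 + \left(58 + 12\right)\right) = 117 \cdot 158 \left(-110 + 70\right) = 117 \cdot 158 \left(-40\right) = 117 \left(-6320\right) = -739440$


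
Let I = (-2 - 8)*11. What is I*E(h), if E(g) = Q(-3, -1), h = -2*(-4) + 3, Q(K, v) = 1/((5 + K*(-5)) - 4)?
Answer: -55/8 ≈ -6.8750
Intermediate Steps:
Q(K, v) = 1/(1 - 5*K) (Q(K, v) = 1/((5 - 5*K) - 4) = 1/(1 - 5*K))
h = 11 (h = 8 + 3 = 11)
E(g) = 1/16 (E(g) = -1/(-1 + 5*(-3)) = -1/(-1 - 15) = -1/(-16) = -1*(-1/16) = 1/16)
I = -110 (I = -10*11 = -110)
I*E(h) = -110*1/16 = -55/8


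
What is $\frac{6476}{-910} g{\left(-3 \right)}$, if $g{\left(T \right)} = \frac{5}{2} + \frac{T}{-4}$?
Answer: $- \frac{1619}{70} \approx -23.129$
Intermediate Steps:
$g{\left(T \right)} = \frac{5}{2} - \frac{T}{4}$ ($g{\left(T \right)} = 5 \cdot \frac{1}{2} + T \left(- \frac{1}{4}\right) = \frac{5}{2} - \frac{T}{4}$)
$\frac{6476}{-910} g{\left(-3 \right)} = \frac{6476}{-910} \left(\frac{5}{2} - - \frac{3}{4}\right) = 6476 \left(- \frac{1}{910}\right) \left(\frac{5}{2} + \frac{3}{4}\right) = \left(- \frac{3238}{455}\right) \frac{13}{4} = - \frac{1619}{70}$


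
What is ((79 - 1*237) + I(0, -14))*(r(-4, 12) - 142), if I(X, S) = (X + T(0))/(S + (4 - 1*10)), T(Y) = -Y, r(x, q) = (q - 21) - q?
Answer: 25754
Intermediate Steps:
r(x, q) = -21 (r(x, q) = (-21 + q) - q = -21)
I(X, S) = X/(-6 + S) (I(X, S) = (X - 1*0)/(S + (4 - 1*10)) = (X + 0)/(S + (4 - 10)) = X/(S - 6) = X/(-6 + S))
((79 - 1*237) + I(0, -14))*(r(-4, 12) - 142) = ((79 - 1*237) + 0/(-6 - 14))*(-21 - 142) = ((79 - 237) + 0/(-20))*(-163) = (-158 + 0*(-1/20))*(-163) = (-158 + 0)*(-163) = -158*(-163) = 25754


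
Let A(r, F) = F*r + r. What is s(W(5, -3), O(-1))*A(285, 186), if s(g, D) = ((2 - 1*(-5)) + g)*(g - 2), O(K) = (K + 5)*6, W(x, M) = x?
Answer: 1918620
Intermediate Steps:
A(r, F) = r + F*r
O(K) = 30 + 6*K (O(K) = (5 + K)*6 = 30 + 6*K)
s(g, D) = (-2 + g)*(7 + g) (s(g, D) = ((2 + 5) + g)*(-2 + g) = (7 + g)*(-2 + g) = (-2 + g)*(7 + g))
s(W(5, -3), O(-1))*A(285, 186) = (-14 + 5² + 5*5)*(285*(1 + 186)) = (-14 + 25 + 25)*(285*187) = 36*53295 = 1918620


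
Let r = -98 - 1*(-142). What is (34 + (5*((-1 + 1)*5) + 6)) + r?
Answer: 84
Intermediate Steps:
r = 44 (r = -98 + 142 = 44)
(34 + (5*((-1 + 1)*5) + 6)) + r = (34 + (5*((-1 + 1)*5) + 6)) + 44 = (34 + (5*(0*5) + 6)) + 44 = (34 + (5*0 + 6)) + 44 = (34 + (0 + 6)) + 44 = (34 + 6) + 44 = 40 + 44 = 84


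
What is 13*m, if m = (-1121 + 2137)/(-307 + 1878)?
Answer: 13208/1571 ≈ 8.4074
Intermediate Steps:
m = 1016/1571 ≈ 0.64672
13*m = 13*(1016/1571) = 13208/1571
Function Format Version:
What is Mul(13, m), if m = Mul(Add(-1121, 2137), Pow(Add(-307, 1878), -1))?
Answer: Rational(13208, 1571) ≈ 8.4074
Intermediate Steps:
m = Rational(1016, 1571) (m = Mul(1016, Pow(1571, -1)) = Mul(1016, Rational(1, 1571)) = Rational(1016, 1571) ≈ 0.64672)
Mul(13, m) = Mul(13, Rational(1016, 1571)) = Rational(13208, 1571)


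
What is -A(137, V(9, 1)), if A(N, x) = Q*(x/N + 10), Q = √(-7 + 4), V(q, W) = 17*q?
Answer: -1523*I*√3/137 ≈ -19.255*I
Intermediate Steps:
Q = I*√3 (Q = √(-3) = I*√3 ≈ 1.732*I)
A(N, x) = I*√3*(10 + x/N) (A(N, x) = (I*√3)*(x/N + 10) = (I*√3)*(10 + x/N) = I*√3*(10 + x/N))
-A(137, V(9, 1)) = -I*√3*(17*9 + 10*137)/137 = -I*√3*(153 + 1370)/137 = -I*√3*1523/137 = -1523*I*√3/137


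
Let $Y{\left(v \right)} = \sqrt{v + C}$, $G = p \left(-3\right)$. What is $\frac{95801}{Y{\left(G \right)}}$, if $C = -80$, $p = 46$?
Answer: $- \frac{95801 i \sqrt{218}}{218} \approx - 6488.5 i$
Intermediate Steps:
$G = -138$ ($G = 46 \left(-3\right) = -138$)
$Y{\left(v \right)} = \sqrt{-80 + v}$ ($Y{\left(v \right)} = \sqrt{v - 80} = \sqrt{-80 + v}$)
$\frac{95801}{Y{\left(G \right)}} = \frac{95801}{\sqrt{-80 - 138}} = \frac{95801}{\sqrt{-218}} = \frac{95801}{i \sqrt{218}} = 95801 \left(- \frac{i \sqrt{218}}{218}\right) = - \frac{95801 i \sqrt{218}}{218}$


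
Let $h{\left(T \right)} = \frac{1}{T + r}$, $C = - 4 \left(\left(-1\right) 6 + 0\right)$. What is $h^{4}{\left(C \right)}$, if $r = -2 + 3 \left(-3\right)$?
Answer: $\frac{1}{28561} \approx 3.5013 \cdot 10^{-5}$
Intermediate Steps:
$C = 24$ ($C = - 4 \left(-6 + 0\right) = \left(-4\right) \left(-6\right) = 24$)
$r = -11$ ($r = -2 - 9 = -11$)
$h{\left(T \right)} = \frac{1}{-11 + T}$ ($h{\left(T \right)} = \frac{1}{T - 11} = \frac{1}{-11 + T}$)
$h^{4}{\left(C \right)} = \left(\frac{1}{-11 + 24}\right)^{4} = \left(\frac{1}{13}\right)^{4} = \frac{1}{28561}$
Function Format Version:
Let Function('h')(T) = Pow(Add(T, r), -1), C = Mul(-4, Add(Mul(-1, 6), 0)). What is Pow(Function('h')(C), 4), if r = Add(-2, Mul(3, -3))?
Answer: Rational(1, 28561) ≈ 3.5013e-5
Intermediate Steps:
C = 24 (C = Mul(-4, Add(-6, 0)) = Mul(-4, -6) = 24)
r = -11 (r = Add(-2, -9) = -11)
Function('h')(T) = Pow(Add(-11, T), -1) (Function('h')(T) = Pow(Add(T, -11), -1) = Pow(Add(-11, T), -1))
Pow(Function('h')(C), 4) = Pow(Pow(Add(-11, 24), -1), 4) = Pow(Pow(13, -1), 4) = Pow(Rational(1, 13), 4) = Rational(1, 28561)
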